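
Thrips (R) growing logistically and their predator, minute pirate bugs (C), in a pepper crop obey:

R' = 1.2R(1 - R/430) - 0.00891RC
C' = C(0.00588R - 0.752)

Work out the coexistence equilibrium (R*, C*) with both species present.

From dC/dt = 0 with C > 0: 0.00588R* = 0.752, so R* = 128.
Substitute into dR/dt = 0: 1.2(1 - 128/430) = 0.00891C*.
The bracket is 0.703, giving C* = 0.843/0.00891 = 94.6.

R* ≈ 128, C* ≈ 94.6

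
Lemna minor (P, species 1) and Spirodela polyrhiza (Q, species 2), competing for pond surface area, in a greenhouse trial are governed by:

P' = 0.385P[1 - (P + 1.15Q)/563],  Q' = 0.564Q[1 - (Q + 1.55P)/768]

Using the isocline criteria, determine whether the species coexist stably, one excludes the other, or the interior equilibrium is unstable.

Compare the nullcline intercepts: K1/α12 = 563/1.15 = 490 < K2 = 768; K2/α21 = 768/1.55 = 495 < K1 = 563.
Since both are reversed, neither can invade when rare; the interior point is a saddle.

unstable coexistence (outcome depends on initial conditions)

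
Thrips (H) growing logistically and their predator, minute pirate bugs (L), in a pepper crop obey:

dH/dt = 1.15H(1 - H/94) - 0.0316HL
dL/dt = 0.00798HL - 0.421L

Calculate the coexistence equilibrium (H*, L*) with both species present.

H* ≈ 52.8, L* ≈ 16

From dL/dt = 0 with L > 0: 0.00798H* = 0.421, so H* = 52.8.
Substitute into dH/dt = 0: 1.15(1 - 52.8/94) = 0.0316L*.
The bracket is 0.439, giving L* = 0.505/0.0316 = 16.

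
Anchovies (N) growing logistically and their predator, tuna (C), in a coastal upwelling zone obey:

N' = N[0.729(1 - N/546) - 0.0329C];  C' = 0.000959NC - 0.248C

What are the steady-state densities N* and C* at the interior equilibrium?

N* ≈ 259, C* ≈ 11.7

From dC/dt = 0 with C > 0: 0.000959N* = 0.248, so N* = 259.
Substitute into dN/dt = 0: 0.729(1 - 259/546) = 0.0329C*.
The bracket is 0.526, giving C* = 0.384/0.0329 = 11.7.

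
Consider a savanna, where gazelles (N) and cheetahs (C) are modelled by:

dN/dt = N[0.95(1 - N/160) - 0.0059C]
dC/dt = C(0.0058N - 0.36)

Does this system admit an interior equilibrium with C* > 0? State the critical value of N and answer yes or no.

The predator equation gives dC/dt > 0 only when N > 0.36/0.0058 = 62.1.
Without the predator, N → K = 160. Since 160 > 62.1, the predator can invade and persist.

Threshold N = 62.1; K > 62.1, so yes, the predator persists.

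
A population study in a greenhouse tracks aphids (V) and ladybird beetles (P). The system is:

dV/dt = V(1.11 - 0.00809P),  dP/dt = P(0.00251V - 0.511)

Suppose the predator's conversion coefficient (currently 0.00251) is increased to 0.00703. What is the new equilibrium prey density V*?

At the interior fixed point, setting dP/dt = 0 with P > 0 fixes V* = (predator death rate)/(VP coefficient) — independent of the other coefficients.
With the change, V* = 0.511/0.00703 = 72.7; it falls from 204.

V* ≈ 72.7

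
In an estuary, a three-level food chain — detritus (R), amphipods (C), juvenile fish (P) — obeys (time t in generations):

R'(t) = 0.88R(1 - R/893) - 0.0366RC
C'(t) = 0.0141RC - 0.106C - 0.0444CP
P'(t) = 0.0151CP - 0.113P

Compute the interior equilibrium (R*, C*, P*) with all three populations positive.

R* ≈ 615, C* ≈ 7.48, P* ≈ 193

From dP/dt = 0: 0.0151C* = 0.113, so C* = 7.48.
From dR/dt = 0: 0.88(1 - R*/893) = 0.0366·7.48, giving R* = 893·(1 - 0.311) = 615.
From dC/dt = 0: 0.0141·615 - 0.106 = 0.0444P*, so P* = 8.57/0.0444 = 193.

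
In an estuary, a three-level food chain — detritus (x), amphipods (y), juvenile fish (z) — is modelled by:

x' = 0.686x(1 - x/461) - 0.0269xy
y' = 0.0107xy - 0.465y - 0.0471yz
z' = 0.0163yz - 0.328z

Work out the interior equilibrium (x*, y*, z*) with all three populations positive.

From dz/dt = 0: 0.0163y* = 0.328, so y* = 20.1.
From dx/dt = 0: 0.686(1 - x*/461) = 0.0269·20.1, giving x* = 461·(1 - 0.789) = 97.2.
From dy/dt = 0: 0.0107·97.2 - 0.465 = 0.0471z*, so z* = 0.575/0.0471 = 12.2.

x* ≈ 97.2, y* ≈ 20.1, z* ≈ 12.2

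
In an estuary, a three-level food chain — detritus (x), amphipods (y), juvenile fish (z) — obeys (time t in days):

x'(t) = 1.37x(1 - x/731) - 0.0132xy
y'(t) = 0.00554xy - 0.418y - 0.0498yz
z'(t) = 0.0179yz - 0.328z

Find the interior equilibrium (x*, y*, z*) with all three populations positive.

From dz/dt = 0: 0.0179y* = 0.328, so y* = 18.3.
From dx/dt = 0: 1.37(1 - x*/731) = 0.0132·18.3, giving x* = 731·(1 - 0.177) = 602.
From dy/dt = 0: 0.00554·602 - 0.418 = 0.0498z*, so z* = 2.92/0.0498 = 58.6.

x* ≈ 602, y* ≈ 18.3, z* ≈ 58.6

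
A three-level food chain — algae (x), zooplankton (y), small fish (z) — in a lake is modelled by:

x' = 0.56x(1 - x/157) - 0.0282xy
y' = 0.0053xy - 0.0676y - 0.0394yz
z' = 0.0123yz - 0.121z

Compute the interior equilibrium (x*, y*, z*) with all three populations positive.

x* ≈ 79.2, y* ≈ 9.84, z* ≈ 8.94

From dz/dt = 0: 0.0123y* = 0.121, so y* = 9.84.
From dx/dt = 0: 0.56(1 - x*/157) = 0.0282·9.84, giving x* = 157·(1 - 0.495) = 79.2.
From dy/dt = 0: 0.0053·79.2 - 0.0676 = 0.0394z*, so z* = 0.352/0.0394 = 8.94.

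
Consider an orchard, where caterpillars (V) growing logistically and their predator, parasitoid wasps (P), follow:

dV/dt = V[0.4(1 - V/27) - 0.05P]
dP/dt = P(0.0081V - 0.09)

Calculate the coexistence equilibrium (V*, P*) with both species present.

V* ≈ 11.1, P* ≈ 4.71

From dP/dt = 0 with P > 0: 0.0081V* = 0.09, so V* = 11.1.
Substitute into dV/dt = 0: 0.4(1 - 11.1/27) = 0.05P*.
The bracket is 0.588, giving P* = 0.235/0.05 = 4.71.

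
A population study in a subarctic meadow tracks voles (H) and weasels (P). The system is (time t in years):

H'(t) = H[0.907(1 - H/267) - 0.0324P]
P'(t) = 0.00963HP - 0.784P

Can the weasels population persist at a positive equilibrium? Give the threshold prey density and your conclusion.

The predator equation gives dP/dt > 0 only when H > 0.784/0.00963 = 81.4.
Without the predator, H → K = 267. Since 267 > 81.4, the predator can invade and persist.

Threshold H = 81.4; K > 81.4, so yes, the predator persists.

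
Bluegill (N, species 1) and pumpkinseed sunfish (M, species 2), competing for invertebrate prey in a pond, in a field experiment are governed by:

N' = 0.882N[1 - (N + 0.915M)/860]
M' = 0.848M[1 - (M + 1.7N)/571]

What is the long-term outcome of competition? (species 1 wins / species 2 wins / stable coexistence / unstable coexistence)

Compare the nullcline intercepts: K1/α12 = 860/0.915 = 940 > K2 = 571; K2/α21 = 571/1.7 = 336 < K1 = 860.
Since the inequalities point opposite ways, species 1 can invade but species 2 cannot.

species 1 excludes species 2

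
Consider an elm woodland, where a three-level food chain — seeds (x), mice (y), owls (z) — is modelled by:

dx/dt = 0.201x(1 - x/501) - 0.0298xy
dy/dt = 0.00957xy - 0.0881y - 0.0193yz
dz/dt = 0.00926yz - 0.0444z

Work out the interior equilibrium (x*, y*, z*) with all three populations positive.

x* ≈ 145, y* ≈ 4.79, z* ≈ 67.3

From dz/dt = 0: 0.00926y* = 0.0444, so y* = 4.79.
From dx/dt = 0: 0.201(1 - x*/501) = 0.0298·4.79, giving x* = 501·(1 - 0.711) = 145.
From dy/dt = 0: 0.00957·145 - 0.0881 = 0.0193z*, so z* = 1.3/0.0193 = 67.3.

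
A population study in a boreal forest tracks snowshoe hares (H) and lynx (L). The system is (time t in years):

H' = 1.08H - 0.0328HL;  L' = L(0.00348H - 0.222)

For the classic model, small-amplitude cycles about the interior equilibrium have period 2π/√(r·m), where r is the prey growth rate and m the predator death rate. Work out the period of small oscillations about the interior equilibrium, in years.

T ≈ 12.8 years

Here r = 1.08 and m = 0.222, so r·m = 0.24.
ω = √0.24 = 0.49 per year, hence T = 2π/ω ≈ 12.8 years.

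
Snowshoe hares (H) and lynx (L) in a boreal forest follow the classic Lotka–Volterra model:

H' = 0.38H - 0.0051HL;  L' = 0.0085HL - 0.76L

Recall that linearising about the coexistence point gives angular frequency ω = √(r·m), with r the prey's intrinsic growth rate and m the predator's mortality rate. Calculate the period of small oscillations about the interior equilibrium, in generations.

Here r = 0.38 and m = 0.76, so r·m = 0.289.
ω = √0.289 = 0.537 per generation, hence T = 2π/ω ≈ 11.7 generations.

T ≈ 11.7 generations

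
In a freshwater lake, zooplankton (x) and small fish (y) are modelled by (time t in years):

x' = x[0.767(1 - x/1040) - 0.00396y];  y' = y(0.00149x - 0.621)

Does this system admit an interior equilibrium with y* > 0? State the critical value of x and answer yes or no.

Threshold x = 417; K > 417, so yes, the predator persists.

The predator equation gives dy/dt > 0 only when x > 0.621/0.00149 = 417.
Without the predator, x → K = 1040. Since 1040 > 417, the predator can invade and persist.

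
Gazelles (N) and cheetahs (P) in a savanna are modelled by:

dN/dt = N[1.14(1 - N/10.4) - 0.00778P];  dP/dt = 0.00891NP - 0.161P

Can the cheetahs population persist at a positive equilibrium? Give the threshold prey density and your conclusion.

The predator equation gives dP/dt > 0 only when N > 0.161/0.00891 = 18.1.
Without the predator, N → K = 10.4. Since 10.4 < 18.1, the predator cannot invade.

Threshold N = 18.1; K < 18.1, so no, the predator goes extinct.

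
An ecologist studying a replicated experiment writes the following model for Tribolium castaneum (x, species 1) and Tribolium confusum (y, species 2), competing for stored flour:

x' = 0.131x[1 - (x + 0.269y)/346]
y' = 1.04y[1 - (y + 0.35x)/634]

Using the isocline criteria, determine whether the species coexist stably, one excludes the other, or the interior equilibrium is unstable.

Compare the nullcline intercepts: K1/α12 = 346/0.269 = 1290 > K2 = 634; K2/α21 = 634/0.35 = 1810 > K1 = 346.
Since both inequalities hold, each species can invade when rare, so the interior equilibrium is stable.

stable coexistence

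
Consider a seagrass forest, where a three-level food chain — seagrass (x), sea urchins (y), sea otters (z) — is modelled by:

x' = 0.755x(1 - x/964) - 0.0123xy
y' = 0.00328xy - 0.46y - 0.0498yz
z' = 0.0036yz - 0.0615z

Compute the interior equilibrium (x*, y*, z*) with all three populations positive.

x* ≈ 696, y* ≈ 17.1, z* ≈ 36.6

From dz/dt = 0: 0.0036y* = 0.0615, so y* = 17.1.
From dx/dt = 0: 0.755(1 - x*/964) = 0.0123·17.1, giving x* = 964·(1 - 0.278) = 696.
From dy/dt = 0: 0.00328·696 - 0.46 = 0.0498z*, so z* = 1.82/0.0498 = 36.6.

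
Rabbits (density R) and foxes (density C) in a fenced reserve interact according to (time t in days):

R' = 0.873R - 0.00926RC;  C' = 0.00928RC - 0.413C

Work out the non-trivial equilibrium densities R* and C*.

Set dC/dt = 0 with C > 0: 0.00928R - 0.413 = 0, so R* = 0.413/0.00928 = 44.5.
Set dR/dt = 0 with R > 0: 0.873 - 0.00926C = 0, so C* = 0.873/0.00926 = 94.3.

R* ≈ 44.5, C* ≈ 94.3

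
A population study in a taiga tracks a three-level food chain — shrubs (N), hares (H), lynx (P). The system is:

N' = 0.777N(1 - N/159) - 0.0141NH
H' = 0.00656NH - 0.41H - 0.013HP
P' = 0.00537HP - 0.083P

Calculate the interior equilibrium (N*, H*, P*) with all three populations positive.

From dP/dt = 0: 0.00537H* = 0.083, so H* = 15.5.
From dN/dt = 0: 0.777(1 - N*/159) = 0.0141·15.5, giving N* = 159·(1 - 0.28) = 114.
From dH/dt = 0: 0.00656·114 - 0.41 = 0.013P*, so P* = 0.34/0.013 = 26.2.

N* ≈ 114, H* ≈ 15.5, P* ≈ 26.2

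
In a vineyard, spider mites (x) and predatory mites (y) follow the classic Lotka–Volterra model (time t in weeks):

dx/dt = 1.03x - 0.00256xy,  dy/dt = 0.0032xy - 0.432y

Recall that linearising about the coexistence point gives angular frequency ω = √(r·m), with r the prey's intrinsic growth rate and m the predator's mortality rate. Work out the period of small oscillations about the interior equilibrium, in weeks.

Here r = 1.03 and m = 0.432, so r·m = 0.445.
ω = √0.445 = 0.667 per week, hence T = 2π/ω ≈ 9.42 weeks.

T ≈ 9.42 weeks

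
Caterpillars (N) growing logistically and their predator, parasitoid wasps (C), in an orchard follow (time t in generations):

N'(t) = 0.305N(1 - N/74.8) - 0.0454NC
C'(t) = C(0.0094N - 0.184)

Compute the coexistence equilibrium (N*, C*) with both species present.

From dC/dt = 0 with C > 0: 0.0094N* = 0.184, so N* = 19.6.
Substitute into dN/dt = 0: 0.305(1 - 19.6/74.8) = 0.0454C*.
The bracket is 0.738, giving C* = 0.225/0.0454 = 4.96.

N* ≈ 19.6, C* ≈ 4.96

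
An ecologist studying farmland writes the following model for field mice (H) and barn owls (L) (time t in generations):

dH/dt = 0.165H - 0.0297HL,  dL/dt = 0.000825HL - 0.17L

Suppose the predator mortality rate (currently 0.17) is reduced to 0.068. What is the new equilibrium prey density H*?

H* ≈ 82.4

At the interior fixed point, setting dL/dt = 0 with L > 0 fixes H* = (predator death rate)/(HL coefficient) — independent of the other coefficients.
With the change, H* = 0.068/0.000825 = 82.4; it falls from 206.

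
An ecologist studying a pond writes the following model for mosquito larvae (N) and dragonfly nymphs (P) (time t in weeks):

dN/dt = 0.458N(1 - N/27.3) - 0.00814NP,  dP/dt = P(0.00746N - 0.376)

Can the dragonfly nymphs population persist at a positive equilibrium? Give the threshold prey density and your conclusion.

Threshold N = 50.4; K < 50.4, so no, the predator goes extinct.

The predator equation gives dP/dt > 0 only when N > 0.376/0.00746 = 50.4.
Without the predator, N → K = 27.3. Since 27.3 < 50.4, the predator cannot invade.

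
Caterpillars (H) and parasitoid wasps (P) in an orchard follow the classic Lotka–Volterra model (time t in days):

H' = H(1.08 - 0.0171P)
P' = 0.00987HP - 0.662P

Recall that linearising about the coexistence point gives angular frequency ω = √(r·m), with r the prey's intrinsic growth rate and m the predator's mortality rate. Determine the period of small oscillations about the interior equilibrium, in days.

T ≈ 7.43 days

Here r = 1.08 and m = 0.662, so r·m = 0.715.
ω = √0.715 = 0.846 per day, hence T = 2π/ω ≈ 7.43 days.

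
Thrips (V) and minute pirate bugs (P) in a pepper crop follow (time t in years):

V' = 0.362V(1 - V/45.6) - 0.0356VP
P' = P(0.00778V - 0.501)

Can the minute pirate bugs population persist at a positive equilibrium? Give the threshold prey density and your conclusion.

The predator equation gives dP/dt > 0 only when V > 0.501/0.00778 = 64.4.
Without the predator, V → K = 45.6. Since 45.6 < 64.4, the predator cannot invade.

Threshold V = 64.4; K < 64.4, so no, the predator goes extinct.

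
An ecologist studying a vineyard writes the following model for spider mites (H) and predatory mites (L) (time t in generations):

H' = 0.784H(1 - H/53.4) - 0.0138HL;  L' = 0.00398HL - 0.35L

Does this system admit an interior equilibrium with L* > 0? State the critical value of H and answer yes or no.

Threshold H = 87.9; K < 87.9, so no, the predator goes extinct.

The predator equation gives dL/dt > 0 only when H > 0.35/0.00398 = 87.9.
Without the predator, H → K = 53.4. Since 53.4 < 87.9, the predator cannot invade.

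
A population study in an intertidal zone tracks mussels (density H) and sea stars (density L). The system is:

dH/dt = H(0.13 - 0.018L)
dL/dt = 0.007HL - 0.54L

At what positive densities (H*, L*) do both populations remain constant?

H* ≈ 77.1, L* ≈ 7.22

Set dL/dt = 0 with L > 0: 0.007H - 0.54 = 0, so H* = 0.54/0.007 = 77.1.
Set dH/dt = 0 with H > 0: 0.13 - 0.018L = 0, so L* = 0.13/0.018 = 7.22.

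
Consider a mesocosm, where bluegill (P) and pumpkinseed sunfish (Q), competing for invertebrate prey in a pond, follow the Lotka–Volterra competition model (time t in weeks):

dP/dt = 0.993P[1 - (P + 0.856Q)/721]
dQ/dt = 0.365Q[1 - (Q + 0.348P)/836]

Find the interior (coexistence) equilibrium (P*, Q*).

P* ≈ 7.67, Q* ≈ 833

Setting both brackets to zero gives the nullclines P + 0.856Q = 721 and 0.348P + Q = 836.
Substituting Q = 836 - 0.348P into the first: P(1 - 0.856·0.348) = 721 - 0.856·836.
So P* = 5.38/0.702 = 7.67, and then Q* = 836 - 0.348·7.67 = 833.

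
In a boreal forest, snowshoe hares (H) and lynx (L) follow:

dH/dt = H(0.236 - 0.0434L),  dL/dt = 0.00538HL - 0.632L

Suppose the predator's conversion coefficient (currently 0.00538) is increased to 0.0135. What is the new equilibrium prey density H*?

At the interior fixed point, setting dL/dt = 0 with L > 0 fixes H* = (predator death rate)/(HL coefficient) — independent of the other coefficients.
With the change, H* = 0.632/0.0135 = 46.8; it falls from 117.

H* ≈ 46.8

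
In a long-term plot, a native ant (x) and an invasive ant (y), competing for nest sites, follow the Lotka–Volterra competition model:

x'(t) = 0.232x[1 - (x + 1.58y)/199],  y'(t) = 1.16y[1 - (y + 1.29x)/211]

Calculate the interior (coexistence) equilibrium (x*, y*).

x* ≈ 129, y* ≈ 44

Setting both brackets to zero gives the nullclines x + 1.58y = 199 and 1.29x + y = 211.
Substituting y = 211 - 1.29x into the first: x(1 - 1.58·1.29) = 199 - 1.58·211.
So x* = -134/-1.04 = 129, and then y* = 211 - 1.29·129 = 44.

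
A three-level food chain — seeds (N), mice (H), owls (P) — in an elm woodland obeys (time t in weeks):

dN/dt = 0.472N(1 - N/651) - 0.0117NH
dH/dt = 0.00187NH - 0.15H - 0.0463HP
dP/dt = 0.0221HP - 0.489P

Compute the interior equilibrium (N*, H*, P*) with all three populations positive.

From dP/dt = 0: 0.0221H* = 0.489, so H* = 22.1.
From dN/dt = 0: 0.472(1 - N*/651) = 0.0117·22.1, giving N* = 651·(1 - 0.548) = 294.
From dH/dt = 0: 0.00187·294 - 0.15 = 0.0463P*, so P* = 0.4/0.0463 = 8.63.

N* ≈ 294, H* ≈ 22.1, P* ≈ 8.63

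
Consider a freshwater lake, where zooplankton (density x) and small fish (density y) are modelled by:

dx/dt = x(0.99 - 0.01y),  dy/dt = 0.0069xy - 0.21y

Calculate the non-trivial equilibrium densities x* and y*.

Set dy/dt = 0 with y > 0: 0.0069x - 0.21 = 0, so x* = 0.21/0.0069 = 30.4.
Set dx/dt = 0 with x > 0: 0.99 - 0.01y = 0, so y* = 0.99/0.01 = 99.

x* ≈ 30.4, y* ≈ 99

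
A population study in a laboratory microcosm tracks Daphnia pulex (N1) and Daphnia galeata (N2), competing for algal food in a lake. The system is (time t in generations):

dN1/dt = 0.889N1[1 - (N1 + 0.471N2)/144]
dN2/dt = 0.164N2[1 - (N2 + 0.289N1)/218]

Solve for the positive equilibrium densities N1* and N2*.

N1* ≈ 47.8, N2* ≈ 204

Setting both brackets to zero gives the nullclines N1 + 0.471N2 = 144 and 0.289N1 + N2 = 218.
Substituting N2 = 218 - 0.289N1 into the first: N1(1 - 0.471·0.289) = 144 - 0.471·218.
So N1* = 41.3/0.864 = 47.8, and then N2* = 218 - 0.289·47.8 = 204.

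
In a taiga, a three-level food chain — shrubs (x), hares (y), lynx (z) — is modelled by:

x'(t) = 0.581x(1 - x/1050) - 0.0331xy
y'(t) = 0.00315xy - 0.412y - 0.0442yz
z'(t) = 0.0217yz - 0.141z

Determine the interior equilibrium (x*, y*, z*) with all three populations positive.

x* ≈ 661, y* ≈ 6.5, z* ≈ 37.8

From dz/dt = 0: 0.0217y* = 0.141, so y* = 6.5.
From dx/dt = 0: 0.581(1 - x*/1050) = 0.0331·6.5, giving x* = 1050·(1 - 0.37) = 661.
From dy/dt = 0: 0.00315·661 - 0.412 = 0.0442z*, so z* = 1.67/0.0442 = 37.8.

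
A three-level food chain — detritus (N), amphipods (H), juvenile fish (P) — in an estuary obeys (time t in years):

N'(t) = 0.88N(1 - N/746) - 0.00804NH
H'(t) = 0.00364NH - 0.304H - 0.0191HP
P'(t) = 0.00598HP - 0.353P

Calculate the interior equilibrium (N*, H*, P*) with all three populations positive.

From dP/dt = 0: 0.00598H* = 0.353, so H* = 59.
From dN/dt = 0: 0.88(1 - N*/746) = 0.00804·59, giving N* = 746·(1 - 0.539) = 344.
From dH/dt = 0: 0.00364·344 - 0.304 = 0.0191P*, so P* = 0.947/0.0191 = 49.6.

N* ≈ 344, H* ≈ 59, P* ≈ 49.6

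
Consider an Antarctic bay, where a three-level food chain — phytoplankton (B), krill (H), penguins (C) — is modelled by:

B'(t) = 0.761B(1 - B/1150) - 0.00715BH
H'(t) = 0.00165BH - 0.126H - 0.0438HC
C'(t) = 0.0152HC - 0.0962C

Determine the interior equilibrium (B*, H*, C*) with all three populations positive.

From dC/dt = 0: 0.0152H* = 0.0962, so H* = 6.33.
From dB/dt = 0: 0.761(1 - B*/1150) = 0.00715·6.33, giving B* = 1150·(1 - 0.0595) = 1080.
From dH/dt = 0: 0.00165·1080 - 0.126 = 0.0438C*, so C* = 1.66/0.0438 = 37.9.

B* ≈ 1080, H* ≈ 6.33, C* ≈ 37.9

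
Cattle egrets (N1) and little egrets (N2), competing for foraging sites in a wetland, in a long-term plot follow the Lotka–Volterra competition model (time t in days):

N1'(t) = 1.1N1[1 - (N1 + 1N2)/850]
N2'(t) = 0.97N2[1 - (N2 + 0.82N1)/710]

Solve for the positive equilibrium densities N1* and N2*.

N1* ≈ 778, N2* ≈ 72.2

Setting both brackets to zero gives the nullclines N1 + 1N2 = 850 and 0.82N1 + N2 = 710.
Substituting N2 = 710 - 0.82N1 into the first: N1(1 - 1·0.82) = 850 - 1·710.
So N1* = 140/0.18 = 778, and then N2* = 710 - 0.82·778 = 72.2.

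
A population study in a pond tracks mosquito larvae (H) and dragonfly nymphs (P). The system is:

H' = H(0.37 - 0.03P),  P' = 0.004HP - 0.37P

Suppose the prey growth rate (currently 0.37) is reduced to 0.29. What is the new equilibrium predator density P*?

P* ≈ 9.67

At the interior fixed point, setting dH/dt = 0 with H > 0 fixes P* = (prey growth rate)/(HP coefficient) — independent of the other coefficients.
With the change, P* = 0.29/0.03 = 9.67; it falls from 12.3.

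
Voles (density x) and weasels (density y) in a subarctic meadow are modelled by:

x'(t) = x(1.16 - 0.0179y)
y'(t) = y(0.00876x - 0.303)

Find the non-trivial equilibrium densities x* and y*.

x* ≈ 34.6, y* ≈ 64.8

Set dy/dt = 0 with y > 0: 0.00876x - 0.303 = 0, so x* = 0.303/0.00876 = 34.6.
Set dx/dt = 0 with x > 0: 1.16 - 0.0179y = 0, so y* = 1.16/0.0179 = 64.8.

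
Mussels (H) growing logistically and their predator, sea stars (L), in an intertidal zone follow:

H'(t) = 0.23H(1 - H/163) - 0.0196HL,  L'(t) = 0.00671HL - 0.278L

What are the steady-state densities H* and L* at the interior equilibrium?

H* ≈ 41.4, L* ≈ 8.75

From dL/dt = 0 with L > 0: 0.00671H* = 0.278, so H* = 41.4.
Substitute into dH/dt = 0: 0.23(1 - 41.4/163) = 0.0196L*.
The bracket is 0.746, giving L* = 0.172/0.0196 = 8.75.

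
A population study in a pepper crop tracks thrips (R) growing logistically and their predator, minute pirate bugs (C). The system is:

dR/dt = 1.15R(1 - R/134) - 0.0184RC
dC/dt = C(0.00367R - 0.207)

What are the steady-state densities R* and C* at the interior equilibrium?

R* ≈ 56.4, C* ≈ 36.2

From dC/dt = 0 with C > 0: 0.00367R* = 0.207, so R* = 56.4.
Substitute into dR/dt = 0: 1.15(1 - 56.4/134) = 0.0184C*.
The bracket is 0.579, giving C* = 0.666/0.0184 = 36.2.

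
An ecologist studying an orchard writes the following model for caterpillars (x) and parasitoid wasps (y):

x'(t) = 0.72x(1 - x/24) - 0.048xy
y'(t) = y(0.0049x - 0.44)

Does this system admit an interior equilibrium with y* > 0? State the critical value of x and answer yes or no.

The predator equation gives dy/dt > 0 only when x > 0.44/0.0049 = 89.8.
Without the predator, x → K = 24. Since 24 < 89.8, the predator cannot invade.

Threshold x = 89.8; K < 89.8, so no, the predator goes extinct.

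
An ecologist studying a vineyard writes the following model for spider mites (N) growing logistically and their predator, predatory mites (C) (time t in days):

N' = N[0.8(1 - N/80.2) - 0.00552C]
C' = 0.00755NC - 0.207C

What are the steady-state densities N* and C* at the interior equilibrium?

N* ≈ 27.4, C* ≈ 95.4

From dC/dt = 0 with C > 0: 0.00755N* = 0.207, so N* = 27.4.
Substitute into dN/dt = 0: 0.8(1 - 27.4/80.2) = 0.00552C*.
The bracket is 0.658, giving C* = 0.527/0.00552 = 95.4.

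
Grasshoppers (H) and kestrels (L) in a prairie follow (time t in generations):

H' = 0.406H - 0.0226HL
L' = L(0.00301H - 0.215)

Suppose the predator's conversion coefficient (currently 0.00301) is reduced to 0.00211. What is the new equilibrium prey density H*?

H* ≈ 102

At the interior fixed point, setting dL/dt = 0 with L > 0 fixes H* = (predator death rate)/(HL coefficient) — independent of the other coefficients.
With the change, H* = 0.215/0.00211 = 102; it rises from 71.4.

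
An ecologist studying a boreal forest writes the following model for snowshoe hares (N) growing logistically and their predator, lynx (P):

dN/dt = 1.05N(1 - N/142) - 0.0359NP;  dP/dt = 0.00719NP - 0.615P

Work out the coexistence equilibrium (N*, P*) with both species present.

N* ≈ 85.5, P* ≈ 11.6

From dP/dt = 0 with P > 0: 0.00719N* = 0.615, so N* = 85.5.
Substitute into dN/dt = 0: 1.05(1 - 85.5/142) = 0.0359P*.
The bracket is 0.398, giving P* = 0.418/0.0359 = 11.6.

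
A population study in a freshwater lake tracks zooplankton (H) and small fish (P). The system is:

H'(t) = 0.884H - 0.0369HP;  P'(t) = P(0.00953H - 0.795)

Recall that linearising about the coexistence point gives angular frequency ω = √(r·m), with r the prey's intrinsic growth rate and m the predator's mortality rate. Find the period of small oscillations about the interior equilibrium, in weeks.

Here r = 0.884 and m = 0.795, so r·m = 0.703.
ω = √0.703 = 0.838 per week, hence T = 2π/ω ≈ 7.49 weeks.

T ≈ 7.49 weeks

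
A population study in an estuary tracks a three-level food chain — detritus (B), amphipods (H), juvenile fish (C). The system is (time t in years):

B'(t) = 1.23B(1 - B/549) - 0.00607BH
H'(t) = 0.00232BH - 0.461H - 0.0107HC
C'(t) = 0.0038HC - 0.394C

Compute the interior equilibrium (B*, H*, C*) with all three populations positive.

From dC/dt = 0: 0.0038H* = 0.394, so H* = 104.
From dB/dt = 0: 1.23(1 - B*/549) = 0.00607·104, giving B* = 549·(1 - 0.512) = 268.
From dH/dt = 0: 0.00232·268 - 0.461 = 0.0107C*, so C* = 0.161/0.0107 = 15.

B* ≈ 268, H* ≈ 104, C* ≈ 15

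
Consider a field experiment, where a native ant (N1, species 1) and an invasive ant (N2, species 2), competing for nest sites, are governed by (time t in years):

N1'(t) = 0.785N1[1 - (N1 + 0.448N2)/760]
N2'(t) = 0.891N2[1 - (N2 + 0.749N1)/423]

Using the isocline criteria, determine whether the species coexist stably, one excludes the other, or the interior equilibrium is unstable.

species 1 excludes species 2

Compare the nullcline intercepts: K1/α12 = 760/0.448 = 1700 > K2 = 423; K2/α21 = 423/0.749 = 565 < K1 = 760.
Since the inequalities point opposite ways, species 1 can invade but species 2 cannot.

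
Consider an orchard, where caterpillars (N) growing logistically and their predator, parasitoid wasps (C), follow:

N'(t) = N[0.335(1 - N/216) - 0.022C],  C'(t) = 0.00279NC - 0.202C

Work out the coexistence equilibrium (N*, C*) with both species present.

N* ≈ 72.4, C* ≈ 10.1

From dC/dt = 0 with C > 0: 0.00279N* = 0.202, so N* = 72.4.
Substitute into dN/dt = 0: 0.335(1 - 72.4/216) = 0.022C*.
The bracket is 0.665, giving C* = 0.223/0.022 = 10.1.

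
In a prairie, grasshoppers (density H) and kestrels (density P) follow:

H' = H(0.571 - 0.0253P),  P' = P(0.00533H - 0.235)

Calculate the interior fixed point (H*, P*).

H* ≈ 44.1, P* ≈ 22.6

Set dP/dt = 0 with P > 0: 0.00533H - 0.235 = 0, so H* = 0.235/0.00533 = 44.1.
Set dH/dt = 0 with H > 0: 0.571 - 0.0253P = 0, so P* = 0.571/0.0253 = 22.6.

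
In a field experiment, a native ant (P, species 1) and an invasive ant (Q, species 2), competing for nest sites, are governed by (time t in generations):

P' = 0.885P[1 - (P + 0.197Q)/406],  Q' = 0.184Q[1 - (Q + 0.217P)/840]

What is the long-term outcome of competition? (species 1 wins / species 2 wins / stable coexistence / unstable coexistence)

stable coexistence

Compare the nullcline intercepts: K1/α12 = 406/0.197 = 2060 > K2 = 840; K2/α21 = 840/0.217 = 3870 > K1 = 406.
Since both inequalities hold, each species can invade when rare, so the interior equilibrium is stable.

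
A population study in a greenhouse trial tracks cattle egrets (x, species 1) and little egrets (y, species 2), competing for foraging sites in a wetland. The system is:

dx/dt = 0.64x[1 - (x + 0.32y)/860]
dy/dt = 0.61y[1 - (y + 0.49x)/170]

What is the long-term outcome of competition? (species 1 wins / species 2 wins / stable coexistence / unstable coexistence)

species 1 excludes species 2

Compare the nullcline intercepts: K1/α12 = 860/0.32 = 2690 > K2 = 170; K2/α21 = 170/0.49 = 347 < K1 = 860.
Since the inequalities point opposite ways, species 1 can invade but species 2 cannot.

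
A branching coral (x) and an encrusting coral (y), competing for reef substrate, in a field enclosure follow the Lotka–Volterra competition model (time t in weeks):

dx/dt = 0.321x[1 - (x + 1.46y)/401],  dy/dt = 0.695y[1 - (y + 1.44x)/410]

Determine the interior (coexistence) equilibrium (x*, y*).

x* ≈ 179, y* ≈ 152

Setting both brackets to zero gives the nullclines x + 1.46y = 401 and 1.44x + y = 410.
Substituting y = 410 - 1.44x into the first: x(1 - 1.46·1.44) = 401 - 1.46·410.
So x* = -198/-1.1 = 179, and then y* = 410 - 1.44·179 = 152.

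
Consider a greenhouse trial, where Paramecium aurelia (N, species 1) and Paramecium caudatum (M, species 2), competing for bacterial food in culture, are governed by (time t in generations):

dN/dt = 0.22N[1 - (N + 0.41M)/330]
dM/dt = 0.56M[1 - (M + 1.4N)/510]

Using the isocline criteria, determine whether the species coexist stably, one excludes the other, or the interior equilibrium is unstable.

Compare the nullcline intercepts: K1/α12 = 330/0.41 = 805 > K2 = 510; K2/α21 = 510/1.4 = 364 > K1 = 330.
Since both inequalities hold, each species can invade when rare, so the interior equilibrium is stable.

stable coexistence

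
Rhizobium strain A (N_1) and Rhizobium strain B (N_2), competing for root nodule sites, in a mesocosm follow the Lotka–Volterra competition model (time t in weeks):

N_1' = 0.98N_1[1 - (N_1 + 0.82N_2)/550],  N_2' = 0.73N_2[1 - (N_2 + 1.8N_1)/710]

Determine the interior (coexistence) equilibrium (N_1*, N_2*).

N_1* ≈ 67.6, N_2* ≈ 588

Setting both brackets to zero gives the nullclines N_1 + 0.82N_2 = 550 and 1.8N_1 + N_2 = 710.
Substituting N_2 = 710 - 1.8N_1 into the first: N_1(1 - 0.82·1.8) = 550 - 0.82·710.
So N_1* = -32.2/-0.476 = 67.6, and then N_2* = 710 - 1.8·67.6 = 588.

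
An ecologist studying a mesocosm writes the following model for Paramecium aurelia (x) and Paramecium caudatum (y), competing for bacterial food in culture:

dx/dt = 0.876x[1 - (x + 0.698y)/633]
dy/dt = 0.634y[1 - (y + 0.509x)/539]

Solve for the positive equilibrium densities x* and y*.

Setting both brackets to zero gives the nullclines x + 0.698y = 633 and 0.509x + y = 539.
Substituting y = 539 - 0.509x into the first: x(1 - 0.698·0.509) = 633 - 0.698·539.
So x* = 257/0.645 = 398, and then y* = 539 - 0.509·398 = 336.

x* ≈ 398, y* ≈ 336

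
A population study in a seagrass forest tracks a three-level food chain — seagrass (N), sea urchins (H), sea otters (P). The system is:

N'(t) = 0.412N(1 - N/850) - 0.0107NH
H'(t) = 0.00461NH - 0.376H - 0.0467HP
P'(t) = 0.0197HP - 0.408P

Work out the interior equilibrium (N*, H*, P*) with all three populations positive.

From dP/dt = 0: 0.0197H* = 0.408, so H* = 20.7.
From dN/dt = 0: 0.412(1 - N*/850) = 0.0107·20.7, giving N* = 850·(1 - 0.538) = 393.
From dH/dt = 0: 0.00461·393 - 0.376 = 0.0467P*, so P* = 1.43/0.0467 = 30.7.

N* ≈ 393, H* ≈ 20.7, P* ≈ 30.7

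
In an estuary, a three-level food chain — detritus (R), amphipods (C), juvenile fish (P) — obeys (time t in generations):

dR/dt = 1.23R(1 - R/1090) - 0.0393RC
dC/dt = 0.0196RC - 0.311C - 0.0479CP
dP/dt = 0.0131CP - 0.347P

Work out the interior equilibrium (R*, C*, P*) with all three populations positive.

From dP/dt = 0: 0.0131C* = 0.347, so C* = 26.5.
From dR/dt = 0: 1.23(1 - R*/1090) = 0.0393·26.5, giving R* = 1090·(1 - 0.846) = 167.
From dC/dt = 0: 0.0196·167 - 0.311 = 0.0479P*, so P* = 2.97/0.0479 = 62.

R* ≈ 167, C* ≈ 26.5, P* ≈ 62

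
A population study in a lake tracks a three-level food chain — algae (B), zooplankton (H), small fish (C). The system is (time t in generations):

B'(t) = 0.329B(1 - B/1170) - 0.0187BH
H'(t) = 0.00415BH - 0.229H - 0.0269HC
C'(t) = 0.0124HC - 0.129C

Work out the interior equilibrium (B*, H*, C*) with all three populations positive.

From dC/dt = 0: 0.0124H* = 0.129, so H* = 10.4.
From dB/dt = 0: 0.329(1 - B*/1170) = 0.0187·10.4, giving B* = 1170·(1 - 0.591) = 478.
From dH/dt = 0: 0.00415·478 - 0.229 = 0.0269C*, so C* = 1.76/0.0269 = 65.3.

B* ≈ 478, H* ≈ 10.4, C* ≈ 65.3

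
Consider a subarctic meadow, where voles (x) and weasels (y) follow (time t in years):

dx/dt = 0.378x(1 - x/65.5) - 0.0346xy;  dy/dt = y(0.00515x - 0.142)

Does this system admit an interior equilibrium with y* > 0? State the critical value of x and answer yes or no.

The predator equation gives dy/dt > 0 only when x > 0.142/0.00515 = 27.6.
Without the predator, x → K = 65.5. Since 65.5 > 27.6, the predator can invade and persist.

Threshold x = 27.6; K > 27.6, so yes, the predator persists.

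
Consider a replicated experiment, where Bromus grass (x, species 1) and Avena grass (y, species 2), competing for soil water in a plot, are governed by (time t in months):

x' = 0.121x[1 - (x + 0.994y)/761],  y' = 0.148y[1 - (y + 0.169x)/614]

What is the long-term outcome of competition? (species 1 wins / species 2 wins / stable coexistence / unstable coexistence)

stable coexistence

Compare the nullcline intercepts: K1/α12 = 761/0.994 = 766 > K2 = 614; K2/α21 = 614/0.169 = 3630 > K1 = 761.
Since both inequalities hold, each species can invade when rare, so the interior equilibrium is stable.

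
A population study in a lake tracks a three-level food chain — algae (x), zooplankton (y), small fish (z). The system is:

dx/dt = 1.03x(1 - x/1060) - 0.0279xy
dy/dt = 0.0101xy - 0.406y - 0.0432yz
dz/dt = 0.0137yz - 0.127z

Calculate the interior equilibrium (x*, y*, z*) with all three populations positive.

From dz/dt = 0: 0.0137y* = 0.127, so y* = 9.27.
From dx/dt = 0: 1.03(1 - x*/1060) = 0.0279·9.27, giving x* = 1060·(1 - 0.251) = 794.
From dy/dt = 0: 0.0101·794 - 0.406 = 0.0432z*, so z* = 7.61/0.0432 = 176.

x* ≈ 794, y* ≈ 9.27, z* ≈ 176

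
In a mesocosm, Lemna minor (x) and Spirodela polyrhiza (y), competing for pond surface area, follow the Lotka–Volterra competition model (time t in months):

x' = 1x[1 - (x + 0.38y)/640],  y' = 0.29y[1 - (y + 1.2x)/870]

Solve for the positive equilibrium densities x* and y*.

x* ≈ 569, y* ≈ 188

Setting both brackets to zero gives the nullclines x + 0.38y = 640 and 1.2x + y = 870.
Substituting y = 870 - 1.2x into the first: x(1 - 0.38·1.2) = 640 - 0.38·870.
So x* = 309/0.544 = 569, and then y* = 870 - 1.2·569 = 188.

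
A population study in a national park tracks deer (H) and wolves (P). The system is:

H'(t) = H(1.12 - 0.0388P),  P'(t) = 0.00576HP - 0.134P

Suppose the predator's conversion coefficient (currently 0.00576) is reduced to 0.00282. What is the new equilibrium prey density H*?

H* ≈ 47.5

At the interior fixed point, setting dP/dt = 0 with P > 0 fixes H* = (predator death rate)/(HP coefficient) — independent of the other coefficients.
With the change, H* = 0.134/0.00282 = 47.5; it rises from 23.3.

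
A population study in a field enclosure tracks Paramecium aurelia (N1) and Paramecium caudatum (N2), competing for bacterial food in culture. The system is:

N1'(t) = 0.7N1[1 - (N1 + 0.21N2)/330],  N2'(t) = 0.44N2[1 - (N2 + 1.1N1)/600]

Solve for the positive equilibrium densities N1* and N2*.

Setting both brackets to zero gives the nullclines N1 + 0.21N2 = 330 and 1.1N1 + N2 = 600.
Substituting N2 = 600 - 1.1N1 into the first: N1(1 - 0.21·1.1) = 330 - 0.21·600.
So N1* = 204/0.769 = 265, and then N2* = 600 - 1.1·265 = 308.

N1* ≈ 265, N2* ≈ 308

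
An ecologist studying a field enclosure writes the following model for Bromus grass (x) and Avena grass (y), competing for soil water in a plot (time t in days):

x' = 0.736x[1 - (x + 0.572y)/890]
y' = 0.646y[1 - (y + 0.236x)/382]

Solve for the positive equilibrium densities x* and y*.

Setting both brackets to zero gives the nullclines x + 0.572y = 890 and 0.236x + y = 382.
Substituting y = 382 - 0.236x into the first: x(1 - 0.572·0.236) = 890 - 0.572·382.
So x* = 671/0.865 = 776, and then y* = 382 - 0.236·776 = 199.

x* ≈ 776, y* ≈ 199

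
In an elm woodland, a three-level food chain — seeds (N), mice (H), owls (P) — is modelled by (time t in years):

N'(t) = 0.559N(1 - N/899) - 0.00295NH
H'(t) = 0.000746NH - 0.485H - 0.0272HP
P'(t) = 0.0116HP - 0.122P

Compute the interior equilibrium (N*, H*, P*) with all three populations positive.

N* ≈ 849, H* ≈ 10.5, P* ≈ 5.46

From dP/dt = 0: 0.0116H* = 0.122, so H* = 10.5.
From dN/dt = 0: 0.559(1 - N*/899) = 0.00295·10.5, giving N* = 899·(1 - 0.0555) = 849.
From dH/dt = 0: 0.000746·849 - 0.485 = 0.0272P*, so P* = 0.148/0.0272 = 5.46.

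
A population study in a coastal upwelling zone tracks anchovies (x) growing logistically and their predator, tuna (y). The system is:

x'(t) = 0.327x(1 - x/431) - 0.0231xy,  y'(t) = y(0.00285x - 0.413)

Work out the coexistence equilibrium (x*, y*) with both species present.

From dy/dt = 0 with y > 0: 0.00285x* = 0.413, so x* = 145.
Substitute into dx/dt = 0: 0.327(1 - 145/431) = 0.0231y*.
The bracket is 0.664, giving y* = 0.217/0.0231 = 9.4.

x* ≈ 145, y* ≈ 9.4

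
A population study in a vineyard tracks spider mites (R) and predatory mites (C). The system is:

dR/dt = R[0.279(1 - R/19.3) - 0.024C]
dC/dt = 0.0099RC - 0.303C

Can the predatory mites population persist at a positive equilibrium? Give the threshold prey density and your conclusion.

The predator equation gives dC/dt > 0 only when R > 0.303/0.0099 = 30.6.
Without the predator, R → K = 19.3. Since 19.3 < 30.6, the predator cannot invade.

Threshold R = 30.6; K < 30.6, so no, the predator goes extinct.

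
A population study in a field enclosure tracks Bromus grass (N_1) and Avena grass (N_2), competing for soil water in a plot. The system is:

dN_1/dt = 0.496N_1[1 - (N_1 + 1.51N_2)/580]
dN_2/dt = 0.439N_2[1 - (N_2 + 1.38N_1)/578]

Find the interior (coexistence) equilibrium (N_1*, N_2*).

Setting both brackets to zero gives the nullclines N_1 + 1.51N_2 = 580 and 1.38N_1 + N_2 = 578.
Substituting N_2 = 578 - 1.38N_1 into the first: N_1(1 - 1.51·1.38) = 580 - 1.51·578.
So N_1* = -293/-1.08 = 270, and then N_2* = 578 - 1.38·270 = 205.

N_1* ≈ 270, N_2* ≈ 205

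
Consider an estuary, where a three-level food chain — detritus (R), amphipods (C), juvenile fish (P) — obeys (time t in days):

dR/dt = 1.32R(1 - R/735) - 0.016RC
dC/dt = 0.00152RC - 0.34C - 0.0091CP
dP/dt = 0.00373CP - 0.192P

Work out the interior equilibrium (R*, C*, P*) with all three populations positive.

R* ≈ 276, C* ≈ 51.5, P* ≈ 8.81

From dP/dt = 0: 0.00373C* = 0.192, so C* = 51.5.
From dR/dt = 0: 1.32(1 - R*/735) = 0.016·51.5, giving R* = 735·(1 - 0.624) = 276.
From dC/dt = 0: 0.00152·276 - 0.34 = 0.0091P*, so P* = 0.0801/0.0091 = 8.81.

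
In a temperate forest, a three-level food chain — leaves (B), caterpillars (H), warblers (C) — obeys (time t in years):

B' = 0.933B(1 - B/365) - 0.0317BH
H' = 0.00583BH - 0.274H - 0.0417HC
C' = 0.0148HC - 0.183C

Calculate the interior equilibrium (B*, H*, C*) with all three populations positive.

B* ≈ 212, H* ≈ 12.4, C* ≈ 23

From dC/dt = 0: 0.0148H* = 0.183, so H* = 12.4.
From dB/dt = 0: 0.933(1 - B*/365) = 0.0317·12.4, giving B* = 365·(1 - 0.42) = 212.
From dH/dt = 0: 0.00583·212 - 0.274 = 0.0417C*, so C* = 0.96/0.0417 = 23.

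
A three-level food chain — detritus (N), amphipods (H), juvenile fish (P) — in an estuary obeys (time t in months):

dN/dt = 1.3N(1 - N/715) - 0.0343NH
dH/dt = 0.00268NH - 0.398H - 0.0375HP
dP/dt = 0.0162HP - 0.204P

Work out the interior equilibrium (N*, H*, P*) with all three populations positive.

From dP/dt = 0: 0.0162H* = 0.204, so H* = 12.6.
From dN/dt = 0: 1.3(1 - N*/715) = 0.0343·12.6, giving N* = 715·(1 - 0.332) = 477.
From dH/dt = 0: 0.00268·477 - 0.398 = 0.0375P*, so P* = 0.882/0.0375 = 23.5.

N* ≈ 477, H* ≈ 12.6, P* ≈ 23.5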